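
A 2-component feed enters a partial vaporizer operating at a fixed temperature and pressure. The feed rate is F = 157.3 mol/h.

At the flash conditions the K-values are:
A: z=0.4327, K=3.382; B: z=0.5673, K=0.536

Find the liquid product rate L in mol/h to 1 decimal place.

Material balance + equilibrium reduce to Σ zᵢ(Kᵢ−1)/(1+V/F(Kᵢ−1)) = 0.
Check two-phase: ΣzᵢKᵢ = 1.7675 > 1 and Σzᵢ/Kᵢ = 1.1863 > 1, so g(0) = 0.7675 > 0 and g(1) = -0.1863 < 0.
Binary case is linear: z₁(K₁−1)(1+V/F(K₂−1)) + z₂(K₂−1)(1+V/F(K₁−1)) = 0
⇒ V/F = [z₁(K₁−1)+z₂(K₂−1)] / [−(K₁−1)(K₂−1)] = 0.76746/1.10525 = 0.6944
Then V = V/F·F = 0.6944·157.3 = 109.2 mol/h and L = F − V = 48.1 mol/h.

L = 48.1 mol/h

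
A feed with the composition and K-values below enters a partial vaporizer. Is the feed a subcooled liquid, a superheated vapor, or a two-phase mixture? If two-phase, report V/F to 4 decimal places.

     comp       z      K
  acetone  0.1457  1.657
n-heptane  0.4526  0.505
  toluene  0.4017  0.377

ΣzᵢKᵢ = 0.6214; Σzᵢ/Kᵢ = 2.0497.
Since ΣzᵢKᵢ < 1 the mixture is below its bubble point — single liquid phase.

subcooled liquid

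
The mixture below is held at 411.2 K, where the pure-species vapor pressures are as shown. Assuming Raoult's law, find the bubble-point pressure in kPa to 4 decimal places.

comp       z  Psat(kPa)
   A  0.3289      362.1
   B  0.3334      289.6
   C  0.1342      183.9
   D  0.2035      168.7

At the bubble point ψ → 0, so ΣzᵢKᵢ = 1 with Kᵢ = Pᵢˢᵃᵗ/P ⇒ P = ΣzᵢPᵢˢᵃᵗ.
P = 0.3289·362.1 + 0.3334·289.6 + 0.1342·183.9 + 0.2035·168.7 = 274.6572 kPa

Pbub = 274.6572 kPa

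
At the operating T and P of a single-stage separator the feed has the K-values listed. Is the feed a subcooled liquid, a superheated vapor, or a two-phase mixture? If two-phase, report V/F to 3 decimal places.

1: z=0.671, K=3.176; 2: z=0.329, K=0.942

superheated vapor

ΣzᵢKᵢ = 2.441; Σzᵢ/Kᵢ = 0.561.
Since Σzᵢ/Kᵢ < 1 the mixture is above its dew point — single vapor phase.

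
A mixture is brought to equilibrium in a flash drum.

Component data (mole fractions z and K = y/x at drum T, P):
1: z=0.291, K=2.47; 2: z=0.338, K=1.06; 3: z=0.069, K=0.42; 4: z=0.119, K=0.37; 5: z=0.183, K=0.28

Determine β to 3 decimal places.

β = 0.314

Rachford–Rice: g(β) = Σ zᵢ(Kᵢ−1)/(1+β(Kᵢ−1)) = 0.
g(0) = ΣzᵢKᵢ − 1 = 0.201 and g(1) = 1 − Σzᵢ/Kᵢ = -0.576, so a root lies in (0, 1).
Newton iteration, β⁰ = 0.51:
  β = 0.510: g = -0.1113, g' = -0.593 → β = 0.322
  β = 0.322: g = -0.0046, g' = -0.561 → β = 0.314
Converged at β = 0.314.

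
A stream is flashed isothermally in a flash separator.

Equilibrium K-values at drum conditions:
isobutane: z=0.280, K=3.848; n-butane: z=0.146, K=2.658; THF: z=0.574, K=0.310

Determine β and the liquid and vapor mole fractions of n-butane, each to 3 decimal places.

Rachford–Rice: g(β) = Σ zᵢ(Kᵢ−1)/(1+β(Kᵢ−1)) = 0.
Check two-phase: ΣzᵢKᵢ = 1.643 > 1 and Σzᵢ/Kᵢ = 1.979 > 1, so g(0) = 0.643 > 0 and g(1) = -0.979 < 0.
Newton iteration, β⁰ = 0.5:
  β = 0.500: g = -0.1433, g' = -1.143 → β = 0.375
Converged at β = 0.375.
Compositions from xᵢ = zᵢ/(1+β(Kᵢ−1)), yᵢ = Kᵢxᵢ:
  isobutane: x = 0.135, y = 0.521
  n-butane: x = 0.090, y = 0.239
  THF: x = 0.775, y = 0.240

β = 0.375, x_n-butane = 0.090, y_n-butane = 0.239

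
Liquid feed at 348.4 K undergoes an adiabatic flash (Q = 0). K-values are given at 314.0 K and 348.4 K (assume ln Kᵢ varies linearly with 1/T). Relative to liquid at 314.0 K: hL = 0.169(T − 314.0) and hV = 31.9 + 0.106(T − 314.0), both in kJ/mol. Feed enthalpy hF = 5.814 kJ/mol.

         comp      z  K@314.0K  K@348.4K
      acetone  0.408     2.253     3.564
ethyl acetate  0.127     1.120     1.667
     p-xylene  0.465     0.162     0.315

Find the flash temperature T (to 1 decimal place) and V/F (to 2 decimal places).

T = 315.6 K, V/F = 0.17

Adiabatic flash: solve Rachford–Rice at each trial T, then check hF = ψ·hV(T) + (1−ψ)·hL(T).
  T = 314.0 K: K = (2.253, 1.120, 0.162), RR gives ψ = 0.150, H_out = 4.771 kJ/mol
  T = 348.4 K: K = (3.564, 1.667, 0.315), RR gives ψ = 0.536, H_out = 21.741 kJ/mol
  T = 331.2 K: K = (2.868, 1.381, 0.230), RR gives ψ = 0.363, H_out = 14.078 kJ/mol
  T = 322.6 K: K = (2.550, 1.247, 0.194), RR gives ψ = 0.266, H_out = 9.796 kJ/mol
  T = 318.3 K: K = (2.399, 1.183, 0.177), RR gives ψ = 0.211, H_out = 7.407 kJ/mol
  T = 316.1 K: K = (2.324, 1.150, 0.169), RR gives ψ = 0.181, H_out = 6.094 kJ/mol
  T = 315.1 K: K = (2.290, 1.136, 0.166), RR gives ψ = 0.166, H_out = 5.473 kJ/mol
Linear interpolation between T = 315.1 (H_out = 5.473) and T = 316.1 (H_out = 6.094) on hF = 5.814 gives T ≈ 315.6 K, at which ψ = 0.17.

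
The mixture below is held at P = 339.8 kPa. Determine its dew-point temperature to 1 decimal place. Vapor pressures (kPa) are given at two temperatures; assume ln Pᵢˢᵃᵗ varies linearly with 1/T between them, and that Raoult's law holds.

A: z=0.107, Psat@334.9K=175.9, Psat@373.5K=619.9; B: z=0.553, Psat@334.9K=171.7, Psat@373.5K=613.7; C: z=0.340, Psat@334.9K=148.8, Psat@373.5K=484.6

T = 356.7 K

Dew-point temperature: Σzᵢ·P/Pᵢˢᵃᵗ(T) = 1. Interpolate ln Pᵢˢᵃᵗ = aᵢ + bᵢ/T.
  T = 334.9 K: ΣzᵢP/Pᵢˢᵃᵗ = 2.0775
  T = 373.5 K: ΣzᵢP/Pᵢˢᵃᵗ = 0.6033
  T = 354.2 K: ΣzᵢP/Pᵢˢᵃᵗ = 1.0821
  T = 363.9 K: ΣzᵢP/Pᵢˢᵃᵗ = 0.8005
  T = 359.0 K: ΣzᵢP/Pᵢˢᵃᵗ = 0.9302
  T = 356.6 K: ΣzᵢP/Pᵢˢᵃᵗ = 1.0028
Interpolating between 356.6 K and 359.0 K gives T ≈ 356.7 K.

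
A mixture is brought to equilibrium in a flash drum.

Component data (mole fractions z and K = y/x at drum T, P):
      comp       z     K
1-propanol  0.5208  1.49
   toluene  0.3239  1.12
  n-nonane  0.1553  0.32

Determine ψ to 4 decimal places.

Iterate (Newton) starting at ψ = 0.3:
  ψ = 0.3000: g = 0.12734, g' = -0.2127 → ψ = 0.8986
  ψ = 0.8986: g = -0.05924, g' = -0.5387 → ψ = 0.7886
  ψ = 0.7886: g = -0.00815, g' = -0.4029 → ψ = 0.7684
  ψ = 0.7684: g = -0.00019, g' = -0.3849 → ψ = 0.7679
Converged at ψ = 0.7679.

ψ = 0.7679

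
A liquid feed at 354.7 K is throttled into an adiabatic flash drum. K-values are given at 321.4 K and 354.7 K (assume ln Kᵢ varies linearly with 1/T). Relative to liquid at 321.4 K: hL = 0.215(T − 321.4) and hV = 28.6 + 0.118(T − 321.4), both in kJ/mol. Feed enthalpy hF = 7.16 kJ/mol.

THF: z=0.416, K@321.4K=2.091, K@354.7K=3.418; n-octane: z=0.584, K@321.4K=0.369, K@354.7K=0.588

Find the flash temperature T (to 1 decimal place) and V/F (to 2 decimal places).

T = 325.9 K, V/F = 0.22

Adiabatic flash: solve Rachford–Rice at each trial T, then check hF = ψ·hV(T) + (1−ψ)·hL(T).
  T = 321.4 K: K = (2.091, 0.369), RR gives ψ = 0.124, H_out = 3.546 kJ/mol
  T = 354.7 K: K = (3.418, 0.588), RR gives ψ = 0.768, H_out = 26.648 kJ/mol
  T = 338.0 K: K = (2.704, 0.471), RR gives ψ = 0.443, H_out = 15.537 kJ/mol
  T = 329.7 K: K = (2.386, 0.418), RR gives ψ = 0.293, H_out = 9.940 kJ/mol
  T = 325.5 K: K = (2.234, 0.393), RR gives ψ = 0.212, H_out = 6.851 kJ/mol
  T = 327.6 K: K = (2.309, 0.405), RR gives ψ = 0.253, H_out = 8.426 kJ/mol
Linear interpolation between T = 325.5 (H_out = 6.851) and T = 327.6 (H_out = 8.426) on hF = 7.16 gives T ≈ 325.9 K, at which ψ = 0.22.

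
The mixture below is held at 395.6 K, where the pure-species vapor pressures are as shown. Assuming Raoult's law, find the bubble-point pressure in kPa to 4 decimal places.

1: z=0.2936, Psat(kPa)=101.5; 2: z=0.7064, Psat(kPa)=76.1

At the bubble point ψ → 0, so ΣzᵢKᵢ = 1 with Kᵢ = Pᵢˢᵃᵗ/P ⇒ P = ΣzᵢPᵢˢᵃᵗ.
P = 0.2936·101.5 + 0.7064·76.1 = 83.5574 kPa

Pbub = 83.5574 kPa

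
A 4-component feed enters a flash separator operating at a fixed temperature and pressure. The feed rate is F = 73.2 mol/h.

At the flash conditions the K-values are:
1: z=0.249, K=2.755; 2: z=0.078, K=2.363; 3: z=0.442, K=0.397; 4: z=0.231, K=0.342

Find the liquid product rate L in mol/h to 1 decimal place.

Newton iteration, ψ⁰ = 0.5:
  ψ = 0.500: g = -0.3121, g' = -0.820 → ψ = 0.120
Converged at ψ = 0.120.
Then V = ψ·F = 0.1200·73.2 = 8.8 mol/h and L = F − V = 64.4 mol/h.

L = 64.4 mol/h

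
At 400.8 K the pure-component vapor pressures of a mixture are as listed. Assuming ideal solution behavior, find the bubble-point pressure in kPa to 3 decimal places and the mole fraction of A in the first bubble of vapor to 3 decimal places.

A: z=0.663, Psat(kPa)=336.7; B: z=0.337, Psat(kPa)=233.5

At the bubble point ψ → 0, so ΣzᵢKᵢ = 1 with Kᵢ = Pᵢˢᵃᵗ/P ⇒ P = ΣzᵢPᵢˢᵃᵗ.
P = 0.663·336.7 + 0.337·233.5 = 301.922 kPa
yᵢ = zᵢPᵢˢᵃᵗ/P ⇒ y_A = 0.663·336.7/301.922 = 0.739

Pbub = 301.922 kPa, y_A = 0.739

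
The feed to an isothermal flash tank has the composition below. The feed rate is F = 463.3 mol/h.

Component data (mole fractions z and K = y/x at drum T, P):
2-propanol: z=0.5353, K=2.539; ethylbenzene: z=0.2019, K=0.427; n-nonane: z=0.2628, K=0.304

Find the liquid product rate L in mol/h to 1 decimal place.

Material balance + equilibrium reduce to Σ zᵢ(Kᵢ−1)/(1+V/F(Kᵢ−1)) = 0.
g(0) = ΣzᵢKᵢ − 1 = 0.5252 and g(1) = 1 − Σzᵢ/Kᵢ = -0.5481, so a root lies in (0, 1).
Iterate (Newton) starting at V/F = 0.5:
  V/F = 0.5000: g = 0.02289, g' = -0.8346 → V/F = 0.5274
  V/F = 0.5274: g = -0.00007, g' = -0.8402 → V/F = 0.5273
Converged at V/F = 0.5273.
Then V = V/F·F = 0.5273·463.3 = 244.3 mol/h and L = F − V = 219.0 mol/h.

L = 219.0 mol/h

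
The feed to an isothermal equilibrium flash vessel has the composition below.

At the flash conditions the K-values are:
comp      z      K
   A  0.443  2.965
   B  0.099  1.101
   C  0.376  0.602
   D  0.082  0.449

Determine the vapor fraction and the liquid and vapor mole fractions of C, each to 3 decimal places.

Material balance + equilibrium reduce to Σ zᵢ(Kᵢ−1)/(1+ψ(Kᵢ−1)) = 0.
Check two-phase: ΣzᵢKᵢ = 1.686 > 1 and Σzᵢ/Kᵢ = 1.047 > 1, so g(0) = 0.686 > 0 and g(1) = -0.047 < 0.
Newton iteration, ψ⁰ = 0.5:
  ψ = 0.500: g = 0.1994, g' = -0.576 → ψ = 0.846
  ψ = 0.846: g = 0.0259, g' = -0.465 → ψ = 0.902
Converged at ψ = 0.902.
Compositions from xᵢ = zᵢ/(1+ψ(Kᵢ−1)), yᵢ = Kᵢxᵢ:
  A: x = 0.160, y = 0.474
  B: x = 0.091, y = 0.100
  C: x = 0.586, y = 0.353
  D: x = 0.163, y = 0.073

ψ = 0.902, x_C = 0.586, y_C = 0.353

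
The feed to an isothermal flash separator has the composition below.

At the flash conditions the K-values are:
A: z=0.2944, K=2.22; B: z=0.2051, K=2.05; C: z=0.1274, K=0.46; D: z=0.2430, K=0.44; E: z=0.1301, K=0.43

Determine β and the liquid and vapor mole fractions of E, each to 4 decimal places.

β = 0.4599, x_E = 0.1763, y_E = 0.0758

Rachford–Rice: g(β) = Σ zᵢ(Kᵢ−1)/(1+β(Kᵢ−1)) = 0.
Check two-phase: ΣzᵢKᵢ = 1.2955 > 1 and Σzᵢ/Kᵢ = 1.3644 > 1, so g(0) = 0.2955 > 0 and g(1) = -0.3644 < 0.
Newton–Raphson from β = 0.5:
  β = 0.5000: g = -0.02266, g' = -0.5657 → β = 0.4600
  β = 0.4600: g = -0.00004, g' = -0.5643 → β = 0.4599
Converged at β = 0.4599.
Compositions from xᵢ = zᵢ/(1+β(Kᵢ−1)), yᵢ = Kᵢxᵢ:
  A: x = 0.1886, y = 0.4187
  B: x = 0.1383, y = 0.2835
  C: x = 0.1695, y = 0.0780
  D: x = 0.3273, y = 0.1440
  E: x = 0.1763, y = 0.0758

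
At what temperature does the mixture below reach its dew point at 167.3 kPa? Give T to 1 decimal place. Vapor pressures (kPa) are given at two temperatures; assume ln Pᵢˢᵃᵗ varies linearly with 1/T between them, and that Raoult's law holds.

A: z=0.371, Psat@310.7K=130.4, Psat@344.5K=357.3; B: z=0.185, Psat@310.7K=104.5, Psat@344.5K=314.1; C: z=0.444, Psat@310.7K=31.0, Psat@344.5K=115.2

Dew-point temperature: Σzᵢ·P/Pᵢˢᵃᵗ(T) = 1. Interpolate ln Pᵢˢᵃᵗ = aᵢ + bᵢ/T.
  T = 310.7 K: ΣzᵢP/Pᵢˢᵃᵗ = 3.1683
  T = 344.5 K: ΣzᵢP/Pᵢˢᵃᵗ = 0.9171
  T = 327.6 K: ΣzᵢP/Pᵢˢᵃᵗ = 1.6478
  T = 336.1 K: ΣzᵢP/Pᵢˢᵃᵗ = 1.2176
  T = 340.3 K: ΣzᵢP/Pᵢˢᵃᵗ = 1.0548
  T = 342.4 K: ΣzᵢP/Pᵢˢᵃᵗ = 0.9830
Interpolating between 340.3 K and 342.4 K gives T ≈ 341.9 K.

T = 341.9 K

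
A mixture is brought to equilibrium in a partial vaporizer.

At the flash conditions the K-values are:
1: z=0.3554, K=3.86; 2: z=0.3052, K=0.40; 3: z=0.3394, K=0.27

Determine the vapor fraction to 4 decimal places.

Let ψ = V/F and solve Σ zᵢ(Kᵢ−1)/(1+ψ(Kᵢ−1)) = 0.
g(0) = ΣzᵢKᵢ − 1 = 0.5856 and g(1) = 1 − Σzᵢ/Kᵢ = -1.1121, so a root lies in (0, 1).
Iterate (Newton) starting at ψ = 0.5:
  ψ = 0.5000: g = -0.23349, g' = -1.1651 → ψ = 0.2996
  ψ = 0.2996: g = 0.00703, g' = -1.3027 → ψ = 0.3050
Converged at ψ = 0.3050.

ψ = 0.3050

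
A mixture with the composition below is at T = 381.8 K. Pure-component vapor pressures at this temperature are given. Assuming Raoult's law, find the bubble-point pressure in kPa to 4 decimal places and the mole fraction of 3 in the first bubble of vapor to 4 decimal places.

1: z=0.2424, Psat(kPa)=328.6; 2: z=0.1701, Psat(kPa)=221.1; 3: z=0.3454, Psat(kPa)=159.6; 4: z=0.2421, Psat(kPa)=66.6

At the bubble point ψ → 0, so ΣzᵢKᵢ = 1 with Kᵢ = Pᵢˢᵃᵗ/P ⇒ P = ΣzᵢPᵢˢᵃᵗ.
P = 0.2424·328.6 + 0.1701·221.1 + 0.3454·159.6 + 0.2421·66.6 = 188.5114 kPa
yᵢ = zᵢPᵢˢᵃᵗ/P ⇒ y_3 = 0.3454·159.6/188.5114 = 0.2924

Pbub = 188.5114 kPa, y_3 = 0.2924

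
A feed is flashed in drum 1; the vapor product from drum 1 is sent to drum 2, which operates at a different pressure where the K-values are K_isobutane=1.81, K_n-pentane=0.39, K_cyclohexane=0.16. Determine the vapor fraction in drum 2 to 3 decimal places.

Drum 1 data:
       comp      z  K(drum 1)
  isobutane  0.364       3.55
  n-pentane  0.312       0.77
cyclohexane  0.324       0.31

Drum 1:
Rachford–Rice: g(ψ₁) = Σ zᵢ(Kᵢ−1)/(1+ψ₁(Kᵢ−1)) = 0.
g(0) = ΣzᵢKᵢ − 1 = 0.633 and g(1) = 1 − Σzᵢ/Kᵢ = -0.553, so a root lies in (0, 1).
Newton–Raphson from ψ₁ = 0.49:
  ψ₁ = 0.490: g = -0.0060, g' = -0.841 → ψ₁ = 0.483
Converged at ψ₁ = 0.483.
Drum-1 compositions:
  isobutane: x = 0.163, y = 0.579
  n-pentane: x = 0.351, y = 0.270
  cyclohexane: x = 0.486, y = 0.151
Drum-2 feed = drum-1 vapor: z₂ = (0.5791, 0.2703, 0.1506).
Drum 2:
Newton iteration, ψ₂⁰ = 0.56:
  ψ₂ = 0.560: g = -0.1666, g' = -0.791 → ψ₂ = 0.349
  ψ₂ = 0.349: g = -0.0229, g' = -0.606 → ψ₂ = 0.311
Converged at ψ₂ = 0.311.
  isobutane: x = 0.463, y = 0.837
  n-pentane: x = 0.334, y = 0.130
  cyclohexane: x = 0.204, y = 0.033

V/F (drum 2) = 0.311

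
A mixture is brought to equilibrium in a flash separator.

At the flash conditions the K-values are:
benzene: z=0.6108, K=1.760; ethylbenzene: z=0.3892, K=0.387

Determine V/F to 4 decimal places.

Material balance + equilibrium reduce to Σ zᵢ(Kᵢ−1)/(1+V/F(Kᵢ−1)) = 0.
g(0) = ΣzᵢKᵢ − 1 = 0.2256 and g(1) = 1 − Σzᵢ/Kᵢ = -0.3527, so a root lies in (0, 1).
Binary case is linear: z₁(K₁−1)(1+V/F(K₂−1)) + z₂(K₂−1)(1+V/F(K₁−1)) = 0
⇒ V/F = [z₁(K₁−1)+z₂(K₂−1)] / [−(K₁−1)(K₂−1)] = 0.22563/0.46588 = 0.4843

V/F = 0.4843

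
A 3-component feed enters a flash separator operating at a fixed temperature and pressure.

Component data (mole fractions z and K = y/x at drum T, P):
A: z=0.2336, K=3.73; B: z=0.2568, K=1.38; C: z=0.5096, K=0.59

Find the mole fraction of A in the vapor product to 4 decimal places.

y_A = 0.2971

Rachford–Rice: g(ψ) = Σ zᵢ(Kᵢ−1)/(1+ψ(Kᵢ−1)) = 0.
Check two-phase: ΣzᵢKᵢ = 1.5264 > 1 and Σzᵢ/Kᵢ = 1.1124 > 1, so g(0) = 0.5264 > 0 and g(1) = -0.1124 < 0.
Newton iteration, ψ⁰ = 0.5:
  ψ = 0.5000: g = 0.08884, g' = -0.4730 → ψ = 0.6878
  ψ = 0.6878: g = 0.00797, g' = -0.3997 → ψ = 0.7078
  ψ = 0.7078: g = 0.00004, g' = -0.3955 → ψ = 0.7079
Converged at ψ = 0.7079.
Compositions from xᵢ = zᵢ/(1+ψ(Kᵢ−1)), yᵢ = Kᵢxᵢ:
  A: x = 0.0797, y = 0.2971
  B: x = 0.2024, y = 0.2793
  C: x = 0.7180, y = 0.4236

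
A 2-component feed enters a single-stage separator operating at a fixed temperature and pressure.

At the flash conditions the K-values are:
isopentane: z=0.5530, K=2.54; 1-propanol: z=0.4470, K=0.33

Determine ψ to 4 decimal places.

Binary case is linear: z₁(K₁−1)(1+ψ(K₂−1)) + z₂(K₂−1)(1+ψ(K₁−1)) = 0
⇒ ψ = [z₁(K₁−1)+z₂(K₂−1)] / [−(K₁−1)(K₂−1)] = 0.55213/1.03180 = 0.5351

ψ = 0.5351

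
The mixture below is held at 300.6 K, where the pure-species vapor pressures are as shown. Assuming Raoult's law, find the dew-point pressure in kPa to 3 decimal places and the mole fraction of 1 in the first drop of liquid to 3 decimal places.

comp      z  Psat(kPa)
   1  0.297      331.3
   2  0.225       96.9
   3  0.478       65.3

Pdew = 94.890 kPa, x_1 = 0.085

At the dew point ψ → 1, so Σzᵢ/Kᵢ = 1 with Kᵢ = Pᵢˢᵃᵗ/P ⇒ 1/P = Σzᵢ/Pᵢˢᵃᵗ.
1/P = 0.297/331.3 + 0.225/96.9 + 0.478/65.3 = 0.010539 ⇒ P = 94.890 kPa
xᵢ = zᵢP/Pᵢˢᵃᵗ ⇒ x_1 = 0.297·94.890/331.3 = 0.085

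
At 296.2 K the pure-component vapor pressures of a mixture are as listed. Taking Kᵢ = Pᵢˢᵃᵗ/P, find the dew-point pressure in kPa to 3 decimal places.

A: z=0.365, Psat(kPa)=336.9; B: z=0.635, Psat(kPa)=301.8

At the dew point ψ → 1, so Σzᵢ/Kᵢ = 1 with Kᵢ = Pᵢˢᵃᵗ/P ⇒ 1/P = Σzᵢ/Pᵢˢᵃᵗ.
1/P = 0.365/336.9 + 0.635/301.8 = 0.003187 ⇒ P = 313.730 kPa

Pdew = 313.730 kPa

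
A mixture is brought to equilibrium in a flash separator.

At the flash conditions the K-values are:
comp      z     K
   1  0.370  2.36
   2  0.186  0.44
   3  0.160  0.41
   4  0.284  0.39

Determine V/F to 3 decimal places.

Newton iteration, V/F⁰ = 0.5:
  V/F = 0.500: g = -0.2283, g' = -0.686 → V/F = 0.167
  V/F = 0.167: g = -0.0025, g' = -0.725 → V/F = 0.164
Converged at V/F = 0.164.

V/F = 0.164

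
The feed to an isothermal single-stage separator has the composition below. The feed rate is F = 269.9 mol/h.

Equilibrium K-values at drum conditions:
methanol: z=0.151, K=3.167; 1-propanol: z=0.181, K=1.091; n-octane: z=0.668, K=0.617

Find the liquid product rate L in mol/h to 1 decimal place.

Newton iteration, V/F⁰ = 0.5:
  V/F = 0.500: g = -0.1436, g' = -0.315 → V/F = 0.043
  V/F = 0.043: g = 0.0553, g' = -0.695 → V/F = 0.123
  V/F = 0.123: g = 0.0062, g' = -0.551 → V/F = 0.134
Converged at V/F = 0.134.
Then V = V/F·F = 0.1343·269.9 = 36.3 mol/h and L = F − V = 233.6 mol/h.

L = 233.6 mol/h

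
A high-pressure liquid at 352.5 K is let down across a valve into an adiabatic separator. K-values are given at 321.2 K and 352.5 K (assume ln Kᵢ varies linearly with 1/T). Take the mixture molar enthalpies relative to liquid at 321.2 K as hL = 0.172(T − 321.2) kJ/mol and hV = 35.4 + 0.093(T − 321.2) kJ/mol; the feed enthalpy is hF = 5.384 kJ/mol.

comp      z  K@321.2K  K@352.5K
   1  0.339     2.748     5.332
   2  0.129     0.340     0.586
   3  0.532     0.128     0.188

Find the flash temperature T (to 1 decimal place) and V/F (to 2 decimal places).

T = 328.2 K, V/F = 0.12

Adiabatic flash: solve Rachford–Rice at each trial T, then check hF = ψ·hV(T) + (1−ψ)·hL(T).
  T = 321.2 K: K = (2.748, 0.340, 0.128), RR gives ψ = 0.030, H_out = 1.058 kJ/mol
  T = 352.5 K: K = (5.332, 0.586, 0.188), RR gives ψ = 0.304, H_out = 15.379 kJ/mol
  T = 336.9 K: K = (3.891, 0.452, 0.157), RR gives ψ = 0.201, H_out = 9.572 kJ/mol
  T = 329.0 K: K = (3.280, 0.393, 0.142), RR gives ψ = 0.128, H_out = 5.806 kJ/mol
  T = 325.1 K: K = (3.005, 0.366, 0.135), RR gives ψ = 0.083, H_out = 3.598 kJ/mol
  T = 327.1 K: K = (3.144, 0.380, 0.138), RR gives ψ = 0.107, H_out = 4.766 kJ/mol
Linear interpolation between T = 327.1 (H_out = 4.766) and T = 329.0 (H_out = 5.806) on hF = 5.384 gives T ≈ 328.2 K, at which ψ = 0.12.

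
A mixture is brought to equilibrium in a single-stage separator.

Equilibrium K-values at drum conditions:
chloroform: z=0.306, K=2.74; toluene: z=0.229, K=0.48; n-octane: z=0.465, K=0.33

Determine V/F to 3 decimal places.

V/F = 0.094

Material balance + equilibrium reduce to Σ zᵢ(Kᵢ−1)/(1+V/F(Kᵢ−1)) = 0.
Feasibility: ΣzᵢKᵢ = 1.102, Σzᵢ/Kᵢ = 1.998 — both > 1, two phases present.
Iterate (Newton) starting at V/F = 0.5:
  V/F = 0.500: g = -0.3447, g' = -0.850 → V/F = 0.094
Converged at V/F = 0.094.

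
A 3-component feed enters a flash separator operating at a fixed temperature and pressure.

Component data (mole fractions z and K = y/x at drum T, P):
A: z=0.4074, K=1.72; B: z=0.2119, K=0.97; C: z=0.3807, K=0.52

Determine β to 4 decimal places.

Let β = V/F and solve Σ zᵢ(Kᵢ−1)/(1+β(Kᵢ−1)) = 0.
g(0) = ΣzᵢKᵢ − 1 = 0.1042 and g(1) = 1 − Σzᵢ/Kᵢ = -0.1874, so a root lies in (0, 1).
Iterate (Newton) starting at β = 0.5:
  β = 0.5000: g = -0.03121, g' = -0.2662 → β = 0.3828
  β = 0.3828: g = -0.00034, g' = -0.2616 → β = 0.3815
Converged at β = 0.3815.

β = 0.3815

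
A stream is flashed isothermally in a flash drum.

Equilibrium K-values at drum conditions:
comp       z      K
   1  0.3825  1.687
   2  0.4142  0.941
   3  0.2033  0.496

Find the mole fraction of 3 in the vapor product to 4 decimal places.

Material balance + equilibrium reduce to Σ zᵢ(Kᵢ−1)/(1+V/F(Kᵢ−1)) = 0.
g(0) = ΣzᵢKᵢ − 1 = 0.1359 and g(1) = 1 − Σzᵢ/Kᵢ = -0.0768, so a root lies in (0, 1).
Iterate (Newton) starting at V/F = 0.5:
  V/F = 0.5000: g = 0.03343, g' = -0.1938 → V/F = 0.6724
  V/F = 0.6724: g = -0.00070, g' = -0.2042 → V/F = 0.6690
Converged at V/F = 0.6690.
Compositions from xᵢ = zᵢ/(1+V/F(Kᵢ−1)), yᵢ = Kᵢxᵢ:
  1: x = 0.2621, y = 0.4421
  2: x = 0.4312, y = 0.4058
  3: x = 0.3067, y = 0.1521

y_3 = 0.1521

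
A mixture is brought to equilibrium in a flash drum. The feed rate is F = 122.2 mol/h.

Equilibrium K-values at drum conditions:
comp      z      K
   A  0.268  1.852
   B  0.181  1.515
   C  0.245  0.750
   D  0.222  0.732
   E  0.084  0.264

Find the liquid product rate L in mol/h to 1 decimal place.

L = 62.1 mol/h

Material balance + equilibrium reduce to Σ zᵢ(Kᵢ−1)/(1+V/F(Kᵢ−1)) = 0.
Feasibility: ΣzᵢKᵢ = 1.139, Σzᵢ/Kᵢ = 1.212 — both > 1, two phases present.
Newton–Raphson from V/F = 0.63:
  V/F = 0.630: g = -0.0406, g' = -0.313 → V/F = 0.500
  V/F = 0.500: g = -0.0023, g' = -0.281 → V/F = 0.492
Converged at V/F = 0.492.
Then V = V/F·F = 0.4919·122.2 = 60.1 mol/h and L = F − V = 62.1 mol/h.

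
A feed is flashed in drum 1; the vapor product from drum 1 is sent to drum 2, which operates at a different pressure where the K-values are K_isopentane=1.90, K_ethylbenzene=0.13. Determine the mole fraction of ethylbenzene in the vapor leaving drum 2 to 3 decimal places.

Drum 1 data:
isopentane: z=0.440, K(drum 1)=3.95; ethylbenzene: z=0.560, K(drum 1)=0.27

Drum 1:
Material balance + equilibrium reduce to Σ zᵢ(Kᵢ−1)/(1+ψ₁(Kᵢ−1)) = 0.
Feasibility: ΣzᵢKᵢ = 1.889, Σzᵢ/Kᵢ = 2.185 — both > 1, two phases present.
Binary case is linear: z₁(K₁−1)(1+ψ₁(K₂−1)) + z₂(K₂−1)(1+ψ₁(K₁−1)) = 0
⇒ ψ₁ = [z₁(K₁−1)+z₂(K₂−1)] / [−(K₁−1)(K₂−1)] = 0.8892/2.1535 = 0.413
Drum-1 compositions:
  isopentane: x = 0.198, y = 0.784
  ethylbenzene: x = 0.802, y = 0.216
Drum-2 feed = drum-1 vapor: z₂ = (0.7836, 0.2164).
Drum 2:
Binary case is linear: z₁(K₁−1)(1+ψ₂(K₂−1)) + z₂(K₂−1)(1+ψ₂(K₁−1)) = 0
⇒ ψ₂ = [z₁(K₁−1)+z₂(K₂−1)] / [−(K₁−1)(K₂−1)] = 0.5169/0.7830 = 0.660
  isopentane: x = 0.492, y = 0.934
  ethylbenzene: x = 0.508, y = 0.066

y_ethylbenzene (drum 2) = 0.066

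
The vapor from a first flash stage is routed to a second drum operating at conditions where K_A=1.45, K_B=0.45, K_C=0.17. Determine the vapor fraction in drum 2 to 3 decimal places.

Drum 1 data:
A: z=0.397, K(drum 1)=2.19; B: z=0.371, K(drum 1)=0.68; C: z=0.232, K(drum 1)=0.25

Drum 1:
Let ψ₁ = V/F and solve Σ zᵢ(Kᵢ−1)/(1+ψ₁(Kᵢ−1)) = 0.
Check two-phase: ΣzᵢKᵢ = 1.180 > 1 and Σzᵢ/Kᵢ = 1.655 > 1, so g(0) = 0.180 > 0 and g(1) = -0.655 < 0.
Newton–Raphson from ψ₁ = 0.5:
  ψ₁ = 0.500: g = -0.1235, g' = -0.609 → ψ₁ = 0.297
  ψ₁ = 0.297: g = -0.0061, g' = -0.569 → ψ₁ = 0.286
Converged at ψ₁ = 0.286.
Drum-1 compositions:
  A: x = 0.296, y = 0.648
  B: x = 0.408, y = 0.278
  C: x = 0.295, y = 0.074
Drum-2 feed = drum-1 vapor: z₂ = (0.6484, 0.2777, 0.0739).
Drum 2:
Newton iteration, ψ₂⁰ = 0.5:
  ψ₂ = 0.500: g = -0.0773, g' = -0.396 → ψ₂ = 0.305
  ψ₂ = 0.305: g = -0.0090, g' = -0.314 → ψ₂ = 0.276
Converged at ψ₂ = 0.276.
  A: x = 0.577, y = 0.836
  B: x = 0.327, y = 0.147
  C: x = 0.096, y = 0.016

V/F (drum 2) = 0.276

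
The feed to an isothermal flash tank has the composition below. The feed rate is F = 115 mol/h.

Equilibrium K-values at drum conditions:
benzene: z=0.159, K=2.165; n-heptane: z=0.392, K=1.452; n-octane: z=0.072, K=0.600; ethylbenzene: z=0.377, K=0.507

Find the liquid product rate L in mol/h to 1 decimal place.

Let β = V/F and solve Σ zᵢ(Kᵢ−1)/(1+β(Kᵢ−1)) = 0.
Check two-phase: ΣzᵢKᵢ = 1.148 > 1 and Σzᵢ/Kᵢ = 1.207 > 1, so g(0) = 0.148 > 0 and g(1) = -0.207 < 0.
Newton iteration, β⁰ = 0.5:
  β = 0.500: g = -0.0211, g' = -0.319 → β = 0.434
Converged at β = 0.434.
Then V = β·F = 0.4335·115 = 49.9 mol/h and L = F − V = 65.1 mol/h.

L = 65.1 mol/h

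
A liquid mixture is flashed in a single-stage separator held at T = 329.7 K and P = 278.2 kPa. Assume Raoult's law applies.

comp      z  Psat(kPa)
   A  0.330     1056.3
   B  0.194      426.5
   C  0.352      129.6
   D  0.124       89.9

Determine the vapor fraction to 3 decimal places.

ψ = 0.606

Raoult's law: Kᵢ = Pᵢˢᵃᵗ/P = Pᵢˢᵃᵗ/278.2.
  K_A = 1056.3/278.2 = 3.79691, K_B = 426.5/278.2 = 1.53307, K_C = 129.6/278.2 = 0.46585, K_D = 89.9/278.2 = 0.32315
Let ψ = V/F and solve Σ zᵢ(Kᵢ−1)/(1+ψ(Kᵢ−1)) = 0.
Feasibility: ΣzᵢKᵢ = 1.754, Σzᵢ/Kᵢ = 1.353 — both > 1, two phases present.
Newton–Raphson from ψ = 0.5:
  ψ = 0.500: g = 0.0831, g' = -0.800 → ψ = 0.604
  ψ = 0.604: g = 0.0020, g' = -0.770 → ψ = 0.606
Converged at ψ = 0.606.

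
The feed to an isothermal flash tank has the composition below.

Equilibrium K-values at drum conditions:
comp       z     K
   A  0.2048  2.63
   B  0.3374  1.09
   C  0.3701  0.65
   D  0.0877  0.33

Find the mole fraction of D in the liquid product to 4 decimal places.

Material balance + equilibrium reduce to Σ zᵢ(Kᵢ−1)/(1+ψ(Kᵢ−1)) = 0.
g(0) = ΣzᵢKᵢ − 1 = 0.1759 and g(1) = 1 − Σzᵢ/Kᵢ = -0.2226, so a root lies in (0, 1).
Iterate (Newton) starting at ψ = 0.5:
  ψ = 0.5000: g = -0.03239, g' = -0.3233 → ψ = 0.3998
  ψ = 0.3998: g = 0.00055, g' = -0.3367 → ψ = 0.4015
Converged at ψ = 0.4015.
Compositions from xᵢ = zᵢ/(1+ψ(Kᵢ−1)), yᵢ = Kᵢxᵢ:
  A: x = 0.1238, y = 0.3256
  B: x = 0.3256, y = 0.3549
  C: x = 0.4306, y = 0.2799
  D: x = 0.1200, y = 0.0396

x_D = 0.1200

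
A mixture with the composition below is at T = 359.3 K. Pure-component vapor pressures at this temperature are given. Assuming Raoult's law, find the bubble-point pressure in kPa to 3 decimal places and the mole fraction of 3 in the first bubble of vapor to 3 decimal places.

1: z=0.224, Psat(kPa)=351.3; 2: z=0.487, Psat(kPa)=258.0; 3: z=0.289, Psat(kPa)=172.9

Pbub = 254.305 kPa, y_3 = 0.196

At the bubble point ψ → 0, so ΣzᵢKᵢ = 1 with Kᵢ = Pᵢˢᵃᵗ/P ⇒ P = ΣzᵢPᵢˢᵃᵗ.
P = 0.224·351.3 + 0.487·258.0 + 0.289·172.9 = 254.305 kPa
yᵢ = zᵢPᵢˢᵃᵗ/P ⇒ y_3 = 0.289·172.9/254.305 = 0.196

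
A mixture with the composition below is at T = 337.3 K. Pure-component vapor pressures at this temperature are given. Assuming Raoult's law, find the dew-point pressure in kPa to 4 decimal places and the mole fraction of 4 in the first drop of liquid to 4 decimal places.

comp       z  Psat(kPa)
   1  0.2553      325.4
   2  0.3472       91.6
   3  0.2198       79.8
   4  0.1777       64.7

At the dew point ψ → 1, so Σzᵢ/Kᵢ = 1 with Kᵢ = Pᵢˢᵃᵗ/P ⇒ 1/P = Σzᵢ/Pᵢˢᵃᵗ.
1/P = 0.2553/325.4 + 0.3472/91.6 + 0.2198/79.8 + 0.1777/64.7 = 0.0100759 ⇒ P = 99.2470 kPa
xᵢ = zᵢP/Pᵢˢᵃᵗ ⇒ x_4 = 0.1777·99.2470/64.7 = 0.2726

Pdew = 99.2470 kPa, x_4 = 0.2726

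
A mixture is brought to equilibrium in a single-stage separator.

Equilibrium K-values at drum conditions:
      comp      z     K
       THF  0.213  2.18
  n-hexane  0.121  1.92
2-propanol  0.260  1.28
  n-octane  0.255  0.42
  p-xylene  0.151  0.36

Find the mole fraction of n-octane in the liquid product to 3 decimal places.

Rachford–Rice: g(β) = Σ zᵢ(Kᵢ−1)/(1+β(Kᵢ−1)) = 0.
Feasibility: ΣzᵢKᵢ = 1.191, Σzᵢ/Kᵢ = 1.390 — both > 1, two phases present.
Iterate (Newton) starting at β = 0.5:
  β = 0.500: g = -0.0522, g' = -0.485 → β = 0.392
  β = 0.392: g = -0.0013, g' = -0.464 → β = 0.389
Converged at β = 0.389.
Compositions from xᵢ = zᵢ/(1+β(Kᵢ−1)), yᵢ = Kᵢxᵢ:
  THF: x = 0.146, y = 0.318
  n-hexane: x = 0.089, y = 0.171
  2-propanol: x = 0.234, y = 0.300
  n-octane: x = 0.329, y = 0.138
  p-xylene: x = 0.201, y = 0.072

x_n-octane = 0.329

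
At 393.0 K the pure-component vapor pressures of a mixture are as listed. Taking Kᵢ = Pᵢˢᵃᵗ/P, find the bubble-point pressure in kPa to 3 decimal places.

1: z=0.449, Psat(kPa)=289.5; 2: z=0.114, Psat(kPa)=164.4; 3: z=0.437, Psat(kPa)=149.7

Pbub = 214.146 kPa

At the bubble point ψ → 0, so ΣzᵢKᵢ = 1 with Kᵢ = Pᵢˢᵃᵗ/P ⇒ P = ΣzᵢPᵢˢᵃᵗ.
P = 0.449·289.5 + 0.114·164.4 + 0.437·149.7 = 214.146 kPa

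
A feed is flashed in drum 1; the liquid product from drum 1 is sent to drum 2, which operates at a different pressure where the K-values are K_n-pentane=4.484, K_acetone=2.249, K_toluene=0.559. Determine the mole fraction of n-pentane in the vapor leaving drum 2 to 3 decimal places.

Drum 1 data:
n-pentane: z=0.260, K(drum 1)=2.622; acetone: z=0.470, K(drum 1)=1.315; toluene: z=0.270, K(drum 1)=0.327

y_n-pentane (drum 2) = 0.141

Drum 1:
Material balance + equilibrium reduce to Σ zᵢ(Kᵢ−1)/(1+ψ₁(Kᵢ−1)) = 0.
Check two-phase: ΣzᵢKᵢ = 1.388 > 1 and Σzᵢ/Kᵢ = 1.282 > 1, so g(0) = 0.388 > 0 and g(1) = -0.282 < 0.
Newton iteration, ψ₁⁰ = 0.47:
  ψ₁ = 0.470: g = 0.1025, g' = -0.517 → ψ₁ = 0.668
  ψ₁ = 0.668: g = -0.0055, g' = -0.593 → ψ₁ = 0.659
Converged at ψ₁ = 0.659.
Drum-1 compositions:
  n-pentane: x = 0.126, y = 0.330
  acetone: x = 0.389, y = 0.512
  toluene: x = 0.485, y = 0.159
Drum-2 feed = drum-1 liquid: z₂ = (0.1257, 0.3892, 0.4851).
Drum 2:
Rachford–Rice: g(ψ₂) = Σ zᵢ(Kᵢ−1)/(1+ψ₂(Kᵢ−1)) = 0.
Check two-phase: ΣzᵢKᵢ = 1.710 > 1 and Σzᵢ/Kᵢ = 1.069 > 1, so g(0) = 0.710 > 0 and g(1) = -0.069 < 0.
Newton–Raphson from ψ₂ = 0.5:
  ψ₂ = 0.500: g = 0.1845, g' = -0.588 → ψ₂ = 0.814
  ψ₂ = 0.814: g = 0.0217, g' = -0.483 → ψ₂ = 0.859
Converged at ψ₂ = 0.859.
  n-pentane: x = 0.031, y = 0.141
  acetone: x = 0.188, y = 0.422
  toluene: x = 0.781, y = 0.436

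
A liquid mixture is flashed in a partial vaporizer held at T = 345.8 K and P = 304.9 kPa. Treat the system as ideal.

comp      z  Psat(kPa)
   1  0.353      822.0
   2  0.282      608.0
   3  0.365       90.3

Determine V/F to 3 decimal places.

V/F = 0.630

Raoult's law: Kᵢ = Pᵢˢᵃᵗ/P = Pᵢˢᵃᵗ/304.9.
  K_1 = 822.0/304.9 = 2.69597, K_2 = 608.0/304.9 = 1.99410, K_3 = 90.3/304.9 = 0.29616
Rachford–Rice: g(V/F) = Σ zᵢ(Kᵢ−1)/(1+V/F(Kᵢ−1)) = 0.
Check two-phase: ΣzᵢKᵢ = 1.622 > 1 and Σzᵢ/Kᵢ = 1.505 > 1, so g(0) = 0.622 > 0 and g(1) = -0.505 < 0.
Iterate (Newton) starting at V/F = 0.53:
  V/F = 0.530: g = 0.0891, g' = -0.861 → V/F = 0.634
  V/F = 0.634: g = -0.0030, g' = -0.930 → V/F = 0.630
Converged at V/F = 0.630.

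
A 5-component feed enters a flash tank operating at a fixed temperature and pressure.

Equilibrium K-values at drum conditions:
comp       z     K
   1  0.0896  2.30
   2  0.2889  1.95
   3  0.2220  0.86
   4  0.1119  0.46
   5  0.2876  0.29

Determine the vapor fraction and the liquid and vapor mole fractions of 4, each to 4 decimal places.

ψ = 0.1721, x_4 = 0.1234, y_4 = 0.0567

Let ψ = V/F and solve Σ zᵢ(Kᵢ−1)/(1+ψ(Kᵢ−1)) = 0.
Check two-phase: ΣzᵢKᵢ = 1.0952 > 1 and Σzᵢ/Kᵢ = 1.6802 > 1, so g(0) = 0.0952 > 0 and g(1) = -0.6802 < 0.
Newton–Raphson from ψ = 0.5:
  ψ = 0.5000: g = -0.17611, g' = -0.5902 → ψ = 0.2016
  ψ = 0.2016: g = -0.01547, g' = -0.5219 → ψ = 0.1720
  ψ = 0.1720: g = 0.00006, g' = -0.5261 → ψ = 0.1721
Converged at ψ = 0.1721.
Compositions from xᵢ = zᵢ/(1+ψ(Kᵢ−1)), yᵢ = Kᵢxᵢ:
  1: x = 0.0732, y = 0.1684
  2: x = 0.2483, y = 0.4842
  3: x = 0.2275, y = 0.1956
  4: x = 0.1234, y = 0.0567
  5: x = 0.3276, y = 0.0950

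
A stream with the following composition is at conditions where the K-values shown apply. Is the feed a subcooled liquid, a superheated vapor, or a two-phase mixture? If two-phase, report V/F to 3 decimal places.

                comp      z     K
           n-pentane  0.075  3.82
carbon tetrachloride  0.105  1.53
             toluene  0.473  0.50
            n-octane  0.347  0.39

ΣzᵢKᵢ = 0.819; Σzᵢ/Kᵢ = 1.924.
Since ΣzᵢKᵢ < 1 the mixture is below its bubble point — single liquid phase.

subcooled liquid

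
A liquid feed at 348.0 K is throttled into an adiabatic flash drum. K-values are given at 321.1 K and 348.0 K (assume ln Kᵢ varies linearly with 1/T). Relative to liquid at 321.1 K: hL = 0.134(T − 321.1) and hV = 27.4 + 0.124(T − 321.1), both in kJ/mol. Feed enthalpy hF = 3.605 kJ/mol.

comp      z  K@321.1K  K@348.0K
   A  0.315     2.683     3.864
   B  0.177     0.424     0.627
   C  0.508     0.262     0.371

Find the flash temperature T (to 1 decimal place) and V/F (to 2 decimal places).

T = 326.3 K, V/F = 0.11

Adiabatic flash: solve Rachford–Rice at each trial T, then check hF = ψ·hV(T) + (1−ψ)·hL(T).
  T = 321.1 K: K = (2.683, 0.424, 0.262), RR gives ψ = 0.045, H_out = 1.242 kJ/mol
  T = 348.0 K: K = (3.864, 0.627, 0.371), RR gives ψ = 0.316, H_out = 12.176 kJ/mol
  T = 334.6 K: K = (3.246, 0.520, 0.314), RR gives ψ = 0.192, H_out = 7.031 kJ/mol
  T = 327.9 K: K = (2.959, 0.471, 0.288), RR gives ψ = 0.123, H_out = 4.283 kJ/mol
  T = 324.5 K: K = (2.819, 0.447, 0.275), RR gives ψ = 0.086, H_out = 2.803 kJ/mol
  T = 326.2 K: K = (2.888, 0.459, 0.281), RR gives ψ = 0.105, H_out = 3.552 kJ/mol
Linear interpolation between T = 326.2 (H_out = 3.552) and T = 327.9 (H_out = 4.283) on hF = 3.605 gives T ≈ 326.3 K, at which ψ = 0.11.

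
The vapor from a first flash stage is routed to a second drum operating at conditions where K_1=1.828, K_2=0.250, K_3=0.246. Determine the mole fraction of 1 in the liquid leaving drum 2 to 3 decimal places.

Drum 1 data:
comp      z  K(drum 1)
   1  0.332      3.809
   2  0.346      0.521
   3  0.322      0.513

Drum 1:
Newton iteration, ψ₁⁰ = 0.47:
  ψ₁ = 0.470: g = -0.0153, g' = -0.747 → ψ₁ = 0.450
Converged at ψ₁ = 0.450.
Drum-1 compositions:
  1: x = 0.147, y = 0.559
  2: x = 0.441, y = 0.230
  3: x = 0.412, y = 0.212
Drum-2 feed = drum-1 vapor: z₂ = (0.5587, 0.2298, 0.2115).
Drum 2:
Let ψ₂ = V/F and solve Σ zᵢ(Kᵢ−1)/(1+ψ₂(Kᵢ−1)) = 0.
g(0) = ΣzᵢKᵢ − 1 = 0.131 and g(1) = 1 − Σzᵢ/Kᵢ = -1.085, so a root lies in (0, 1).
Iterate (Newton) starting at ψ₂ = 0.5:
  ψ₂ = 0.500: g = -0.2045, g' = -0.832 → ψ₂ = 0.254
  ψ₂ = 0.254: g = -0.0281, g' = -0.643 → ψ₂ = 0.211
  ψ₂ = 0.211: g = -0.0003, g' = -0.630 → ψ₂ = 0.210
Converged at ψ₂ = 0.210.
  1: x = 0.476, y = 0.870
  2: x = 0.273, y = 0.068
  3: x = 0.251, y = 0.062

x_1 (drum 2) = 0.476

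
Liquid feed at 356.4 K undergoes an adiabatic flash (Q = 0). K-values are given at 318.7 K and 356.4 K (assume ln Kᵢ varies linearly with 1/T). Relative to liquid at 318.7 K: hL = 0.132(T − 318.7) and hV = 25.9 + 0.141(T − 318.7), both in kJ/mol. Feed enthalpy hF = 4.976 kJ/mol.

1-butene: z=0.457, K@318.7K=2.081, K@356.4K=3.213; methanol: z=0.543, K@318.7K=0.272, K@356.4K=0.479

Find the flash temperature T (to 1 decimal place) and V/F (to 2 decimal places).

Adiabatic flash: solve Rachford–Rice at each trial T, then check hF = ψ·hV(T) + (1−ψ)·hL(T).
  T = 318.7 K: K = (2.081, 0.272), RR gives ψ = 0.125, H_out = 3.249 kJ/mol
  T = 356.4 K: K = (3.213, 0.479), RR gives ψ = 0.632, H_out = 21.554 kJ/mol
  T = 337.5 K: K = (2.616, 0.366), RR gives ψ = 0.385, H_out = 12.525 kJ/mol
  T = 328.1 K: K = (2.341, 0.317), RR gives ψ = 0.264, H_out = 8.105 kJ/mol
  T = 323.4 K: K = (2.209, 0.294), RR gives ψ = 0.198, H_out = 5.761 kJ/mol
  T = 321.0 K: K = (2.143, 0.283), RR gives ψ = 0.162, H_out = 4.504 kJ/mol
Linear interpolation between T = 321.0 (H_out = 4.504) and T = 323.4 (H_out = 5.761) on hF = 4.976 gives T ≈ 321.9 K, at which ψ = 0.18.

T = 321.9 K, V/F = 0.18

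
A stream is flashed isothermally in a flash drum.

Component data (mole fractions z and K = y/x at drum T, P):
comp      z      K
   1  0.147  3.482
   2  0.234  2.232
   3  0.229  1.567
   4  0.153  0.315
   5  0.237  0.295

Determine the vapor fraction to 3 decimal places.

Material balance + equilibrium reduce to Σ zᵢ(Kᵢ−1)/(1+ψ(Kᵢ−1)) = 0.
Check two-phase: ΣzᵢKᵢ = 1.511 > 1 and Σzᵢ/Kᵢ = 1.582 > 1, so g(0) = 0.511 > 0 and g(1) = -0.582 < 0.
Newton iteration, ψ⁰ = 0.49:
  ψ = 0.490: g = 0.0330, g' = -0.805 → ψ = 0.531
Converged at ψ = 0.531.

ψ = 0.531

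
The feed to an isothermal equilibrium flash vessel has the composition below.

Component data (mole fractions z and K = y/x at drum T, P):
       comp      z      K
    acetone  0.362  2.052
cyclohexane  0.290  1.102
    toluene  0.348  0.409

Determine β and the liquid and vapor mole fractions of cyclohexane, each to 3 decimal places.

β = 0.466, x_cyclohexane = 0.277, y_cyclohexane = 0.305

Rachford–Rice: g(β) = Σ zᵢ(Kᵢ−1)/(1+β(Kᵢ−1)) = 0.
Feasibility: ΣzᵢKᵢ = 1.205, Σzᵢ/Kᵢ = 1.290 — both > 1, two phases present.
Iterate (Newton) starting at β = 0.34:
  β = 0.340: g = 0.0517, g' = -0.411 → β = 0.466
Converged at β = 0.466.
Compositions from xᵢ = zᵢ/(1+β(Kᵢ−1)), yᵢ = Kᵢxᵢ:
  acetone: x = 0.243, y = 0.499
  cyclohexane: x = 0.277, y = 0.305
  toluene: x = 0.480, y = 0.196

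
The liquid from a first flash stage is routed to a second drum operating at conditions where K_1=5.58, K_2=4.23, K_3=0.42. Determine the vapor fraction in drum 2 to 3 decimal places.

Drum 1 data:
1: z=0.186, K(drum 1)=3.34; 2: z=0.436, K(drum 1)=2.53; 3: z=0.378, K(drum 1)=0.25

V/F (drum 2) = 0.322

Drum 1:
Rachford–Rice: g(ψ₁) = Σ zᵢ(Kᵢ−1)/(1+ψ₁(Kᵢ−1)) = 0.
g(0) = ΣzᵢKᵢ − 1 = 0.819 and g(1) = 1 − Σzᵢ/Kᵢ = -0.740, so a root lies in (0, 1).
Newton iteration, ψ₁⁰ = 0.5:
  ψ₁ = 0.500: g = 0.1249, g' = -1.088 → ψ₁ = 0.615
  ψ₁ = 0.615: g = -0.0038, g' = -1.174 → ψ₁ = 0.612
Converged at ψ₁ = 0.612.
Drum-1 compositions:
  1: x = 0.077, y = 0.256
  2: x = 0.225, y = 0.570
  3: x = 0.698, y = 0.175
Drum-2 feed = drum-1 liquid: z₂ = (0.0765, 0.2253, 0.6982).
Drum 2:
Rachford–Rice: g(ψ₂) = Σ zᵢ(Kᵢ−1)/(1+ψ₂(Kᵢ−1)) = 0.
g(0) = ΣzᵢKᵢ − 1 = 0.673 and g(1) = 1 − Σzᵢ/Kᵢ = -0.729, so a root lies in (0, 1).
Newton iteration, ψ₂⁰ = 0.5:
  ψ₂ = 0.500: g = -0.1856, g' = -0.958 → ψ₂ = 0.306
  ψ₂ = 0.306: g = 0.0192, g' = -1.219 → ψ₂ = 0.322
Converged at ψ₂ = 0.322.
  1: x = 0.031, y = 0.172
  2: x = 0.110, y = 0.467
  3: x = 0.859, y = 0.361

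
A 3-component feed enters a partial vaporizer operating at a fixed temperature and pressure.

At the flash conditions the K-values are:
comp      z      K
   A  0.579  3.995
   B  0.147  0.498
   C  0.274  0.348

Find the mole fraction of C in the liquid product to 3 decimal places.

x_C = 0.583

Rachford–Rice: g(ψ) = Σ zᵢ(Kᵢ−1)/(1+ψ(Kᵢ−1)) = 0.
g(0) = ΣzᵢKᵢ − 1 = 1.482 and g(1) = 1 − Σzᵢ/Kᵢ = -0.227, so a root lies in (0, 1).
Newton–Raphson from ψ = 0.5:
  ψ = 0.500: g = 0.3308, g' = -1.155 → ψ = 0.786
  ψ = 0.786: g = 0.0283, g' = -1.053 → ψ = 0.813
Converged at ψ = 0.813.
Compositions from xᵢ = zᵢ/(1+ψ(Kᵢ−1)), yᵢ = Kᵢxᵢ:
  A: x = 0.169, y = 0.673
  B: x = 0.248, y = 0.124
  C: x = 0.583, y = 0.203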